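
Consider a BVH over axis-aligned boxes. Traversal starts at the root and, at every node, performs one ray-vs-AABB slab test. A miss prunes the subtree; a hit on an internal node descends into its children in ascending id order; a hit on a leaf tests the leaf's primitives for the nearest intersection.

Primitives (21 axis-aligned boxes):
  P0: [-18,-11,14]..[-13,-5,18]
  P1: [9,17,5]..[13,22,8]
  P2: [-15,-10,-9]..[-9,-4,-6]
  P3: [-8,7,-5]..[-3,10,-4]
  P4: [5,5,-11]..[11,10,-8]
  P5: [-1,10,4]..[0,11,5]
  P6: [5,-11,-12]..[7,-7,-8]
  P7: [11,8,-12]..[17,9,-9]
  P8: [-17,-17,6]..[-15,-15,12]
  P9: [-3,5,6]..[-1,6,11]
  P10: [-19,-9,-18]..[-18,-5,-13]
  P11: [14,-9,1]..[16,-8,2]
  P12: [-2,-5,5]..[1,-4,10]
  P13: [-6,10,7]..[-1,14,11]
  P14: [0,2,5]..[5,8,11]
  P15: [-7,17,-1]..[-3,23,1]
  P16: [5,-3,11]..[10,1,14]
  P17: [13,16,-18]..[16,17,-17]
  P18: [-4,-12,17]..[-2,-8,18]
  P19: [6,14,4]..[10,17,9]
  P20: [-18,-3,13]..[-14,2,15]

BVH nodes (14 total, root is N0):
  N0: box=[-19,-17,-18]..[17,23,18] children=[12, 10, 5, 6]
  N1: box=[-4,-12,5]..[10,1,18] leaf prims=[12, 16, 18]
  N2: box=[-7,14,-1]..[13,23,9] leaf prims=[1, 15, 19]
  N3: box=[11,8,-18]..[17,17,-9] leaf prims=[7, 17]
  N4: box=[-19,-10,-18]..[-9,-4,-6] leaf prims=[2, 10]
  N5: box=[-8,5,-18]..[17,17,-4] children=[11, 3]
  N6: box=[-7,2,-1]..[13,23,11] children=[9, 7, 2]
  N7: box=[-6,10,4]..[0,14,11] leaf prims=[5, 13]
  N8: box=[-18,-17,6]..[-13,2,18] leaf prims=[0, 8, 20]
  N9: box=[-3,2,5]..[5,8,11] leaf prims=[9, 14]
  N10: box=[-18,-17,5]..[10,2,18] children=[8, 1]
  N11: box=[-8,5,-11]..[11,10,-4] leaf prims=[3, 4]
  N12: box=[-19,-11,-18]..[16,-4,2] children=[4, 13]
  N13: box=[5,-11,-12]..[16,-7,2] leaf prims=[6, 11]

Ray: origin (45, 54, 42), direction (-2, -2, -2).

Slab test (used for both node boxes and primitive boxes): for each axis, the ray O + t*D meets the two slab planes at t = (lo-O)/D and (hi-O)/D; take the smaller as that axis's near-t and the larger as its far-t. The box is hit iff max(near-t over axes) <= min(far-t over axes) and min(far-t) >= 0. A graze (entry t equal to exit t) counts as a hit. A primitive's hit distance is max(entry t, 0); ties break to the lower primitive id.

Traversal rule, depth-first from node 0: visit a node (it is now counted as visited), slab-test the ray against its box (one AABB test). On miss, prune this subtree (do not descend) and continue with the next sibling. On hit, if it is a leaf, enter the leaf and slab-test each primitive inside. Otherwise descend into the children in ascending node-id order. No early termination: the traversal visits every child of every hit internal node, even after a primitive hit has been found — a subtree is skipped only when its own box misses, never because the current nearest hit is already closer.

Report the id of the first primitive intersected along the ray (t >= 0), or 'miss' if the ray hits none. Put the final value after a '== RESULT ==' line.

Walk:
N0 x:[14,32] y:[31/2,71/2] z:[12,30] -> hit [31/2,30], descend [5, 6, 10, 12]
  N5 x:[14,53/2] y:[37/2,49/2] z:[23,30] -> hit [23,49/2], descend [3, 11]
    N3 x:[14,17] y:[37/2,23] z:[51/2,30] -> miss, prune
    N11 x:[17,53/2] y:[22,49/2] z:[23,53/2] -> hit [23,49/2] leaf, test {P3(miss), P4(miss)}
  N6 x:[16,26] y:[31/2,26] z:[31/2,43/2] -> hit [16,43/2], descend [2, 7, 9]
    N2 x:[16,26] y:[31/2,20] z:[33/2,43/2] -> hit [33/2,20] leaf, test {P1@t=17, P15(miss), P19@t=37/2}
    N7 x:[45/2,51/2] y:[20,22] z:[31/2,19] -> miss, prune
    N9 x:[20,24] y:[23,26] z:[31/2,37/2] -> miss, prune
  N10 x:[35/2,63/2] y:[26,71/2] z:[12,37/2] -> miss, prune
  N12 x:[29/2,32] y:[29,65/2] z:[20,30] -> hit [29,30], descend [4, 13]
    N4 x:[27,32] y:[29,32] z:[24,30] -> hit [29,30] leaf, test {P2(miss), P10(miss)}
    N13 x:[29/2,20] y:[61/2,65/2] z:[20,27] -> miss, prune

12 AABB tests over nodes [0, 5, 3, 11, 6, 2, 7, 9, 10, 12, 4, 13]; 3 leaves entered; closest P1.

== RESULT ==
1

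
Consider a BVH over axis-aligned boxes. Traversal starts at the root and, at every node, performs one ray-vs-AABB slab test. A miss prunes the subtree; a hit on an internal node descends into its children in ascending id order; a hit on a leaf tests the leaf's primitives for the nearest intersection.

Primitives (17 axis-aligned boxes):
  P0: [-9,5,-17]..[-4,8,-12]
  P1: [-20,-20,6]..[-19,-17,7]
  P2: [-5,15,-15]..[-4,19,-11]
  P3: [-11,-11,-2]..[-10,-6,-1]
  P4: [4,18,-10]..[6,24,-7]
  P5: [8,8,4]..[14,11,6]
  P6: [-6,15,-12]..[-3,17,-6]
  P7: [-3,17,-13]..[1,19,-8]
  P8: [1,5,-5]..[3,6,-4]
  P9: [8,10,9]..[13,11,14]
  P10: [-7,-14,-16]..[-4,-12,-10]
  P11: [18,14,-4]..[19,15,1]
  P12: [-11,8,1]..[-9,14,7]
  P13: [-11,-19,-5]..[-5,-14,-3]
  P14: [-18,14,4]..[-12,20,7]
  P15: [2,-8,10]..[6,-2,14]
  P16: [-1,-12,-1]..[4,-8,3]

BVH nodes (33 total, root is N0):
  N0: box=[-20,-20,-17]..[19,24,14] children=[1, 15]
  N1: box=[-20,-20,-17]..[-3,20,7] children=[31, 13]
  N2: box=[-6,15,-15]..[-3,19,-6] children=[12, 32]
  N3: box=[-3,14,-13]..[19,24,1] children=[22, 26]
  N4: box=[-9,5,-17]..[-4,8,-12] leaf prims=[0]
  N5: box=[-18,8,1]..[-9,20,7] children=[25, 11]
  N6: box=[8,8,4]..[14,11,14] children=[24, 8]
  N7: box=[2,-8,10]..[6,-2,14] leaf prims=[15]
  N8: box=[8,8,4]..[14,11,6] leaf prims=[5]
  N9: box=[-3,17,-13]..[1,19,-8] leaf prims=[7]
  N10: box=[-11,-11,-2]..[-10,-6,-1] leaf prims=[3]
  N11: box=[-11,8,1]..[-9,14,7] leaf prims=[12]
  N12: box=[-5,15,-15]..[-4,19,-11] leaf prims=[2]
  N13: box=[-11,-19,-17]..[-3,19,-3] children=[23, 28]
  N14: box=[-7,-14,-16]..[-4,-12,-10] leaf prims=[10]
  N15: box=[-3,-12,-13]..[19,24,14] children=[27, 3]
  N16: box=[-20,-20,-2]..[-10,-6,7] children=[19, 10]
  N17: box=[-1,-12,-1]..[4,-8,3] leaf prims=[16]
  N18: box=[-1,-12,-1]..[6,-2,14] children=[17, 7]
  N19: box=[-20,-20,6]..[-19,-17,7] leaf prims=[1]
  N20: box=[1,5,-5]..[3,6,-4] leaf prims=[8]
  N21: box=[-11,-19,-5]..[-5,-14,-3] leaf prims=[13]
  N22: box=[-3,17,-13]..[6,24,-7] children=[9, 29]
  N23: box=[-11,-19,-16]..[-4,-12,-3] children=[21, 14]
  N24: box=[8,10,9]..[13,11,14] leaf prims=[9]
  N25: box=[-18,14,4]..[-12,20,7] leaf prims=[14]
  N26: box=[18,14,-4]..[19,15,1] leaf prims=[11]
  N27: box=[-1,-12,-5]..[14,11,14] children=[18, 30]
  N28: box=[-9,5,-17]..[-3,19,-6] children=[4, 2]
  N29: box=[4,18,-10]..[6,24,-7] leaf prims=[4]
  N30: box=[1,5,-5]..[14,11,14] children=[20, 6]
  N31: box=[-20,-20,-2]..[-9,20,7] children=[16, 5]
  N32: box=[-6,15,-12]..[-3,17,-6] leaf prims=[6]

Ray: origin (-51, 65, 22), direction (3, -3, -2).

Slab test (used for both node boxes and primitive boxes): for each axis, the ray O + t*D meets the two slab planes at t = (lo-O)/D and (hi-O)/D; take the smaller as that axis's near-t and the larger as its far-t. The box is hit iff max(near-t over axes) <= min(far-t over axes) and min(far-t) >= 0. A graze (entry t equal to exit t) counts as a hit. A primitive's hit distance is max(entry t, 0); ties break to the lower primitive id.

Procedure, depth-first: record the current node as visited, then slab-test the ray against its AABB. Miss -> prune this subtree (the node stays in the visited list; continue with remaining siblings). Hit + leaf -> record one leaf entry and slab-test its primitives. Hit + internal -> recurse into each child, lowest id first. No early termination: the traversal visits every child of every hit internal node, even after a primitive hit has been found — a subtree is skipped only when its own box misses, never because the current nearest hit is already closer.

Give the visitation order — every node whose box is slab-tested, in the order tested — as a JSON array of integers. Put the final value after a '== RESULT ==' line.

Traverse from the root:
N0 x:[31/3,70/3] y:[41/3,85/3] z:[4,39/2] -> hit [41/3,39/2], descend [1, 15]
  N1 x:[31/3,16] y:[15,85/3] z:[15/2,39/2] -> hit [15,16], descend [13, 31]
    N13 x:[40/3,16] y:[46/3,28] z:[25/2,39/2] -> hit [46/3,16], descend [23, 28]
      N23 x:[40/3,47/3] y:[77/3,28] z:[25/2,19] -> miss, prune
      N28 x:[14,16] y:[46/3,20] z:[14,39/2] -> hit [46/3,16], descend [2, 4]
        N2 x:[15,16] y:[46/3,50/3] z:[14,37/2] -> hit [46/3,16], descend [12, 32]
          N12 x:[46/3,47/3] y:[46/3,50/3] z:[33/2,37/2] -> miss, prune
          N32 x:[15,16] y:[16,50/3] z:[14,17] -> hit [16,16] leaf, test {P6@t=16}
        N4 x:[14,47/3] y:[19,20] z:[17,39/2] -> miss, prune
    N31 x:[31/3,14] y:[15,85/3] z:[15/2,12] -> miss, prune
  N15 x:[16,70/3] y:[41/3,77/3] z:[4,35/2] -> hit [16,35/2], descend [3, 27]
    N3 x:[16,70/3] y:[41/3,17] z:[21/2,35/2] -> hit [16,17], descend [22, 26]
      N22 x:[16,19] y:[41/3,16] z:[29/2,35/2] -> hit [16,16], descend [9, 29]
        N9 x:[16,52/3] y:[46/3,16] z:[15,35/2] -> hit [16,16] leaf, test {P7@t=16}
        N29 x:[55/3,19] y:[41/3,47/3] z:[29/2,16] -> miss, prune
      N26 x:[23,70/3] y:[50/3,17] z:[21/2,13] -> miss, prune
    N27 x:[50/3,65/3] y:[18,77/3] z:[4,27/2] -> miss, prune

Summary -> nodes [0, 1, 13, 23, 28, 2, 12, 32, 4, 31, 15, 3, 22, 9, 29, 26, 27]; box-tests=17; leaf-entries=2; first=P6

== RESULT ==
[0, 1, 13, 23, 28, 2, 12, 32, 4, 31, 15, 3, 22, 9, 29, 26, 27]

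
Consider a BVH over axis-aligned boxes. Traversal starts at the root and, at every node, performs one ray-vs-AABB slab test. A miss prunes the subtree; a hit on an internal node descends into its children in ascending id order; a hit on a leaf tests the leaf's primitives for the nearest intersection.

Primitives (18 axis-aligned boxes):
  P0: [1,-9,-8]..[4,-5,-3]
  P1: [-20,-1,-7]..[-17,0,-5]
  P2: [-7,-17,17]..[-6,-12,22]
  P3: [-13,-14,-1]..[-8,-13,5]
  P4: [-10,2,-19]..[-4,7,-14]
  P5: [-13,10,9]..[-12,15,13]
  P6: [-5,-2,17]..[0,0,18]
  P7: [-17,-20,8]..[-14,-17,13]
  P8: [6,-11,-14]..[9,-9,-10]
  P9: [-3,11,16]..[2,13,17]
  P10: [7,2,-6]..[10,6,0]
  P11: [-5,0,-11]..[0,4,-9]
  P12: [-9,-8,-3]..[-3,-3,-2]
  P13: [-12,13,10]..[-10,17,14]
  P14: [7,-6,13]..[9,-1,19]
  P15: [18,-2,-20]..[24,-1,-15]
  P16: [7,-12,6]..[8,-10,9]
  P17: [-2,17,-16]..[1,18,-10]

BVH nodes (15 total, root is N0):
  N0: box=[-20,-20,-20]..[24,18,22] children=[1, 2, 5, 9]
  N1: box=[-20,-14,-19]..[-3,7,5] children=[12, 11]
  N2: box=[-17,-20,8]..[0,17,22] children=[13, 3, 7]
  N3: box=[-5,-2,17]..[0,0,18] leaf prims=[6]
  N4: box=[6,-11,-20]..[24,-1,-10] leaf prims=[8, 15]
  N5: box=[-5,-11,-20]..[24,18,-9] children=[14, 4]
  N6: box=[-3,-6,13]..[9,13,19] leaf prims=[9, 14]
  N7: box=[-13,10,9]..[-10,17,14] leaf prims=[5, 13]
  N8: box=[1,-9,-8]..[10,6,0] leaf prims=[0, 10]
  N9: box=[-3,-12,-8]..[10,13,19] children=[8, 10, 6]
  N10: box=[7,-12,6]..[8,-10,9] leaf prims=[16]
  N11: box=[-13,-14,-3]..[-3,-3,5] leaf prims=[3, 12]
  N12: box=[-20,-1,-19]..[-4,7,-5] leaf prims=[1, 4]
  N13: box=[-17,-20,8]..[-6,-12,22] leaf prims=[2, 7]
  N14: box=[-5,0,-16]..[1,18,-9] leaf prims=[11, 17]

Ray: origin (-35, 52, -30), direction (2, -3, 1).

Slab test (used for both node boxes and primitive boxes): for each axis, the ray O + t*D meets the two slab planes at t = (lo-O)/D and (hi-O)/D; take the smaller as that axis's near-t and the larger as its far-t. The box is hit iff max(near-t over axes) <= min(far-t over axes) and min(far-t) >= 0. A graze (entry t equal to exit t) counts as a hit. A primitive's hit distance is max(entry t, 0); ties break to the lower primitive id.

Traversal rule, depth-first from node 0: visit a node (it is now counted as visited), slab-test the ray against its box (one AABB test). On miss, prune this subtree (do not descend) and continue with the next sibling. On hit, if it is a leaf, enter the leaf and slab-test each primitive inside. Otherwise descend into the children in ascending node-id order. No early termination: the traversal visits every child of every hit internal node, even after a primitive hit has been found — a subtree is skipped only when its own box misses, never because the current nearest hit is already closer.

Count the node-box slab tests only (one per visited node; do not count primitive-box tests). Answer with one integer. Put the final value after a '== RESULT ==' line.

Trace the traversal:
N0 x:[15/2,59/2] y:[34/3,24] z:[10,52] -> hit [34/3,24], descend [1, 2, 5, 9]
  N1 x:[15/2,16] y:[15,22] z:[11,35] -> hit [15,16], descend [11, 12]
    N11 x:[11,16] y:[55/3,22] z:[27,35] -> miss, prune
    N12 x:[15/2,31/2] y:[15,53/3] z:[11,25] -> hit [15,31/2] leaf, test {P1(miss), P4@t=15}
  N2 x:[9,35/2] y:[35/3,24] z:[38,52] -> miss, prune
  N5 x:[15,59/2] y:[34/3,21] z:[10,21] -> hit [15,21], descend [4, 14]
    N4 x:[41/2,59/2] y:[53/3,21] z:[10,20] -> miss, prune
    N14 x:[15,18] y:[34/3,52/3] z:[14,21] -> hit [15,52/3] leaf, test {P11(miss), P17(miss)}
  N9 x:[16,45/2] y:[13,64/3] z:[22,49] -> miss, prune

Visited [0, 1, 11, 12, 2, 5, 4, 14, 9]. Tests: 9 box, 2 leaf. Nearest: P4.

== RESULT ==
9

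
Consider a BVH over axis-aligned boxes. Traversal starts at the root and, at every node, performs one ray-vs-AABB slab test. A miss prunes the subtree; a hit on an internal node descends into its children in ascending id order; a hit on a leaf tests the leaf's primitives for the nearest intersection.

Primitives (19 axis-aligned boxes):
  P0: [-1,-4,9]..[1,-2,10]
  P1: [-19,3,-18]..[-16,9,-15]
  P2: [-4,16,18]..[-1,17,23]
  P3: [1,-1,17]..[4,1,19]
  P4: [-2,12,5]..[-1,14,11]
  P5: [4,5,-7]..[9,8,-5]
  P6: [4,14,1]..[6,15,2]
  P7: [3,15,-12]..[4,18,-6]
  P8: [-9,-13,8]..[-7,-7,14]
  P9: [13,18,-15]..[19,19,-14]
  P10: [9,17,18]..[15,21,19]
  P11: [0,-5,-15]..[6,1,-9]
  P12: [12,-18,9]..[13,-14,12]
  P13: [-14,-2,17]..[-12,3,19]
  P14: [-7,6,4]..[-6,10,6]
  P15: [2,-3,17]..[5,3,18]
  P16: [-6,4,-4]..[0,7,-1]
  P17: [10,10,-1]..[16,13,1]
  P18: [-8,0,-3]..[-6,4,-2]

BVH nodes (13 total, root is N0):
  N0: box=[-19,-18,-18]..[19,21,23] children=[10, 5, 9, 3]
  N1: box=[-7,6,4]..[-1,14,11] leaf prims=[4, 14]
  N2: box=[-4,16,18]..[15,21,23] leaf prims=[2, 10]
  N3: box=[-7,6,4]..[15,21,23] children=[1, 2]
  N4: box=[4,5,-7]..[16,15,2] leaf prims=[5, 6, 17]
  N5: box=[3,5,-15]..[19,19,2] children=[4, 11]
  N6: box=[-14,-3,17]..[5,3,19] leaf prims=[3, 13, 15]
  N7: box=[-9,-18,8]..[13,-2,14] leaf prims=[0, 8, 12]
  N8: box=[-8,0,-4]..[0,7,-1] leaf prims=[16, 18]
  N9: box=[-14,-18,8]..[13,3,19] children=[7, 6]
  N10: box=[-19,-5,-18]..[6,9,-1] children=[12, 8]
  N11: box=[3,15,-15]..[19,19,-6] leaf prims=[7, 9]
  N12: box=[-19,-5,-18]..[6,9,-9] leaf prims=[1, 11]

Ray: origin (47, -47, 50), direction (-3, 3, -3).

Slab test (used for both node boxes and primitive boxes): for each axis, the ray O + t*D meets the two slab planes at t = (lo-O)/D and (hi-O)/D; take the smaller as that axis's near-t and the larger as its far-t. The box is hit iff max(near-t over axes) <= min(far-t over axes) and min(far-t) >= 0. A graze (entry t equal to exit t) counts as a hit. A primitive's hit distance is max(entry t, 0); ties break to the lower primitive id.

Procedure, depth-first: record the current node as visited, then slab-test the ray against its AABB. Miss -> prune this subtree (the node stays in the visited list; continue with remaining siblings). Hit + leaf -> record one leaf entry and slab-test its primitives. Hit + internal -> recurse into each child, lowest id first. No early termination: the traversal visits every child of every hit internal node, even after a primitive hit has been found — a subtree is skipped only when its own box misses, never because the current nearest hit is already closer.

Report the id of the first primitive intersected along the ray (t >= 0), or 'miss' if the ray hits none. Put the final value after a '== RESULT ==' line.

Traverse from the root:
N0 x:[28/3,22] y:[29/3,68/3] z:[9,68/3] -> hit [29/3,22], descend [3, 5, 9, 10]
  N3 x:[32/3,18] y:[53/3,68/3] z:[9,46/3] -> miss, prune
  N5 x:[28/3,44/3] y:[52/3,22] z:[16,65/3] -> miss, prune
  N9 x:[34/3,61/3] y:[29/3,50/3] z:[31/3,14] -> hit [34/3,14], descend [6, 7]
    N6 x:[14,61/3] y:[44/3,50/3] z:[31/3,11] -> miss, prune
    N7 x:[34/3,56/3] y:[29/3,15] z:[12,14] -> hit [12,14] leaf, test {P0(miss), P8(miss), P12(miss)}
  N10 x:[41/3,22] y:[14,56/3] z:[17,68/3] -> hit [17,56/3], descend [8, 12]
    N8 x:[47/3,55/3] y:[47/3,18] z:[17,18] -> hit [17,18] leaf, test {P16@t=17, P18(miss)}
    N12 x:[41/3,22] y:[14,56/3] z:[59/3,68/3] -> miss, prune

Summary -> nodes [0, 3, 5, 9, 6, 7, 10, 8, 12]; box-tests=9; leaf-entries=2; first=P16

== RESULT ==
16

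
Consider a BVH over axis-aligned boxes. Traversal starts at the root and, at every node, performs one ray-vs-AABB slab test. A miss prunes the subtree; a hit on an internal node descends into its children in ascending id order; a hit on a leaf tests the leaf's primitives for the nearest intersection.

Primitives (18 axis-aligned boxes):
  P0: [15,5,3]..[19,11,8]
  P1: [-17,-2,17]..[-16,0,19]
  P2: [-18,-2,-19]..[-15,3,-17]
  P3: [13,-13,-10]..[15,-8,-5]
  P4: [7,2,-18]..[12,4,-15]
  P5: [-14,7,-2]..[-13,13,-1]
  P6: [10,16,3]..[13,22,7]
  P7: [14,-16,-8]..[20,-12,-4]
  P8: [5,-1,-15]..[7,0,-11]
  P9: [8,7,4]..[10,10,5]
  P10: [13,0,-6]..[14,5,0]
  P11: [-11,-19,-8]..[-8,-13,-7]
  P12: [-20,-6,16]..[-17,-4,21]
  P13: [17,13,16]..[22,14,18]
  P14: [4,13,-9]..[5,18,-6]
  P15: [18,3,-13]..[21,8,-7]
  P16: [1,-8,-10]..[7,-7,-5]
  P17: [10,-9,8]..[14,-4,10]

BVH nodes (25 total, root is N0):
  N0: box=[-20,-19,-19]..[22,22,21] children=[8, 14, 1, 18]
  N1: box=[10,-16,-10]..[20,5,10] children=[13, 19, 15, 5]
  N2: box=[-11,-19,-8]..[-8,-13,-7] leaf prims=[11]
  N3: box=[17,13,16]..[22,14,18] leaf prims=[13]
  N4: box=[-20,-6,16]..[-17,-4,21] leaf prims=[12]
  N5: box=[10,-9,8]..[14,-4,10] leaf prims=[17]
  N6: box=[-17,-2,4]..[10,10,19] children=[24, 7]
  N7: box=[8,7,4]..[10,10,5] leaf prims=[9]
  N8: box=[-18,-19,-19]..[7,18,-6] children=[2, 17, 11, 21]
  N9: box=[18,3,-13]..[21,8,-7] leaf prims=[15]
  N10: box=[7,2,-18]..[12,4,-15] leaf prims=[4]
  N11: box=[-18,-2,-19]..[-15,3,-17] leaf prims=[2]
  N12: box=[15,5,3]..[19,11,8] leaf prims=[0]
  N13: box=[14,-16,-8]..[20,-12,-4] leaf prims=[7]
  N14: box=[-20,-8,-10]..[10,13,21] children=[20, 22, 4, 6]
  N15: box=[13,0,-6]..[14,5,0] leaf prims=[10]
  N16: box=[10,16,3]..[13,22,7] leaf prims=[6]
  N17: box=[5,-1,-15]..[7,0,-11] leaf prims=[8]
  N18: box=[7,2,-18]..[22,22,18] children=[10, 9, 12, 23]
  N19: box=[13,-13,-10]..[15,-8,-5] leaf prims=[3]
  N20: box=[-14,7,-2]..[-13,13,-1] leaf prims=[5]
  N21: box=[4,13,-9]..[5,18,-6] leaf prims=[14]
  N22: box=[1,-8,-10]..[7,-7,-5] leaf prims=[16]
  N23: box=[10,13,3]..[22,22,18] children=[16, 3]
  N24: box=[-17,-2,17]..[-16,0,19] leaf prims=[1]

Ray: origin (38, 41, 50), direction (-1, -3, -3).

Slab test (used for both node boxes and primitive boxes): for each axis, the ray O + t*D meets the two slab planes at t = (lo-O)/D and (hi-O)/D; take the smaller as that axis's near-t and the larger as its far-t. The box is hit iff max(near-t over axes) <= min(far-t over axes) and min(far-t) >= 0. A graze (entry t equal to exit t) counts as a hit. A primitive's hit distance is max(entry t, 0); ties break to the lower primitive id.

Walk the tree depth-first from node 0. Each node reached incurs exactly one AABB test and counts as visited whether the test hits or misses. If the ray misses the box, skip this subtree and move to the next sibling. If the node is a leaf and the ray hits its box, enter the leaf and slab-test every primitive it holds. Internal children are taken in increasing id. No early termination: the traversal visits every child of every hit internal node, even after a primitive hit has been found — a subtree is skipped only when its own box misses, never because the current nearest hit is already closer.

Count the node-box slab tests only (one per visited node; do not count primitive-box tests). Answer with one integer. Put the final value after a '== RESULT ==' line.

Trace the traversal:
N0 x:[16,58] y:[19/3,20] z:[29/3,23] -> hit [16,20], descend [1, 8, 14, 18]
  N1 x:[18,28] y:[12,19] z:[40/3,20] -> hit [18,19], descend [5, 13, 15, 19]
    N5 x:[24,28] y:[15,50/3] z:[40/3,14] -> miss, prune
    N13 x:[18,24] y:[53/3,19] z:[18,58/3] -> hit [18,19] leaf, test {P7@t=18}
    N15 x:[24,25] y:[12,41/3] z:[50/3,56/3] -> miss, prune
    N19 x:[23,25] y:[49/3,18] z:[55/3,20] -> miss, prune
  N8 x:[31,56] y:[23/3,20] z:[56/3,23] -> miss, prune
  N14 x:[28,58] y:[28/3,49/3] z:[29/3,20] -> miss, prune
  N18 x:[16,31] y:[19/3,13] z:[32/3,68/3] -> miss, prune

Visited [0, 1, 5, 13, 15, 19, 8, 14, 18]. Tests: 9 box, 1 leaf. Nearest: P7.

== RESULT ==
9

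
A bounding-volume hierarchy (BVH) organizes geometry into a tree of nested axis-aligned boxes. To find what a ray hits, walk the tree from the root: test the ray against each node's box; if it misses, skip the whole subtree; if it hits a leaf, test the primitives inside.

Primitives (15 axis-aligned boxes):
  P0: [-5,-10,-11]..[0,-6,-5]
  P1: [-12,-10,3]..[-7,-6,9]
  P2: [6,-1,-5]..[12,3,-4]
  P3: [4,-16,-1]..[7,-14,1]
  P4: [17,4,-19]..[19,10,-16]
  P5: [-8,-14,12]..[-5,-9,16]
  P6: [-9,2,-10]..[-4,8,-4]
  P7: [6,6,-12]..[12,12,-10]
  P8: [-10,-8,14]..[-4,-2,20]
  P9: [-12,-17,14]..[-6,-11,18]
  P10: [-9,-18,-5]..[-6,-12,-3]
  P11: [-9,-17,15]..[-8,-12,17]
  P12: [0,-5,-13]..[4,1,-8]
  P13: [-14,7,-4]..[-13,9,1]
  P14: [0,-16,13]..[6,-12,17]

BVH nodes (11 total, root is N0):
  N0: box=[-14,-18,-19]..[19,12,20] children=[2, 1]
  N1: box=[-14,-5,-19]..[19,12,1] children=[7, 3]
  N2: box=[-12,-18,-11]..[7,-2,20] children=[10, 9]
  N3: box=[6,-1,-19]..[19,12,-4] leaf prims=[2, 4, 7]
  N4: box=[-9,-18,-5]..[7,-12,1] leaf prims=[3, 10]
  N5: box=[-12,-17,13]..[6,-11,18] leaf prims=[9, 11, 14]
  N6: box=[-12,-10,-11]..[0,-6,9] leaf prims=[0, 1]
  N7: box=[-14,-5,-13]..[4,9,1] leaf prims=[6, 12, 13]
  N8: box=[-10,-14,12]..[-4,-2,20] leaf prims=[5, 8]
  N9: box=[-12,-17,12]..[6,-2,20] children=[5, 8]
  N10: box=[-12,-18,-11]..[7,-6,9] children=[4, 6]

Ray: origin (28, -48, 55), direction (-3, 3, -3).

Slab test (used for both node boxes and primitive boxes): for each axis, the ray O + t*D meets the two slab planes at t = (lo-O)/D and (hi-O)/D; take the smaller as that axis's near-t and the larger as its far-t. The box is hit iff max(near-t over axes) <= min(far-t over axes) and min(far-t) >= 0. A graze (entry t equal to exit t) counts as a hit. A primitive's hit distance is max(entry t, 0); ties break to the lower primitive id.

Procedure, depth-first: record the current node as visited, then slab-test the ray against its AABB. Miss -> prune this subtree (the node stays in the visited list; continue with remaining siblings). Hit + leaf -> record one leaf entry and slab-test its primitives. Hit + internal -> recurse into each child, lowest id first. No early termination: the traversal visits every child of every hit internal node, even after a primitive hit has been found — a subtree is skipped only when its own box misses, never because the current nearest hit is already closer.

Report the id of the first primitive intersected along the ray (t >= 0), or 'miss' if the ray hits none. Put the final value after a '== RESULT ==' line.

Trace the traversal:
N0 x:[3,14] y:[10,20] z:[35/3,74/3] -> hit [35/3,14], descend [1, 2]
  N1 x:[3,14] y:[43/3,20] z:[18,74/3] -> miss, prune
  N2 x:[7,40/3] y:[10,46/3] z:[35/3,22] -> hit [35/3,40/3], descend [9, 10]
    N9 x:[22/3,40/3] y:[31/3,46/3] z:[35/3,43/3] -> hit [35/3,40/3], descend [5, 8]
      N5 x:[22/3,40/3] y:[31/3,37/3] z:[37/3,14] -> hit [37/3,37/3] leaf, test {P9@t=37/3, P11(miss), P14(miss)}
      N8 x:[32/3,38/3] y:[34/3,46/3] z:[35/3,43/3] -> hit [35/3,38/3] leaf, test {P5(miss), P8(miss)}
    N10 x:[7,40/3] y:[10,14] z:[46/3,22] -> miss, prune

order=[0, 1, 2, 9, 5, 8, 10]  |boxes|=7  |leaves|=2  hit=P9

== RESULT ==
9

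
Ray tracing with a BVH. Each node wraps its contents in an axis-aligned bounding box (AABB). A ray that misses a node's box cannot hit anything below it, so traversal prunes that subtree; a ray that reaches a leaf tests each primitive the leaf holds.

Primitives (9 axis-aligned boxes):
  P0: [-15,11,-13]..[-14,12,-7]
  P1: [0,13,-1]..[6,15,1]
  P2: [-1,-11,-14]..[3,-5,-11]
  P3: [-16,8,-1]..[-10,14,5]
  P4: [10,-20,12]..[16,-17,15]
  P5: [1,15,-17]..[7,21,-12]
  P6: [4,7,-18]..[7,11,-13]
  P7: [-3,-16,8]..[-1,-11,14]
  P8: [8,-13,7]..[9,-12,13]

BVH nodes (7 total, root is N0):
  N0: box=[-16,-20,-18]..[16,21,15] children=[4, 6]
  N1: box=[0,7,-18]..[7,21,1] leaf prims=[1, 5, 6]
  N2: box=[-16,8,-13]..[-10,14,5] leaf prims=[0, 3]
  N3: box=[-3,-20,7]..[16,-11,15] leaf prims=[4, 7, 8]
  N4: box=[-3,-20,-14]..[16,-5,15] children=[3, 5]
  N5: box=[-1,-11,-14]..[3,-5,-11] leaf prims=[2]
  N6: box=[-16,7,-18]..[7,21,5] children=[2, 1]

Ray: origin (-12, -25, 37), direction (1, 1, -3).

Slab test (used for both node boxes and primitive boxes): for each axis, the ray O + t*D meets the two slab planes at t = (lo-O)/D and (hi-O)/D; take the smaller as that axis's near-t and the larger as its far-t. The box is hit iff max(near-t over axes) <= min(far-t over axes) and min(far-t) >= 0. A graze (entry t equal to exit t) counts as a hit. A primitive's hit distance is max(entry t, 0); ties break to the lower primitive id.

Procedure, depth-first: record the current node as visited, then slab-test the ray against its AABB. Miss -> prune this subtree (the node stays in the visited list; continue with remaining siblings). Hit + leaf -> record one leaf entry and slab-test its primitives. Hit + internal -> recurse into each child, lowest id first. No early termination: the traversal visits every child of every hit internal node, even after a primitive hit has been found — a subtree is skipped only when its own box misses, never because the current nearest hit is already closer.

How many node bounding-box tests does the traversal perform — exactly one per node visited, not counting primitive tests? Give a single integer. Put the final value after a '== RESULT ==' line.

Traverse from the root:
N0 x:[-4,28] y:[5,46] z:[22/3,55/3] -> hit [22/3,55/3], descend [4, 6]
  N4 x:[9,28] y:[5,20] z:[22/3,17] -> hit [9,17], descend [3, 5]
    N3 x:[9,28] y:[5,14] z:[22/3,10] -> hit [9,10] leaf, test {P4(miss), P7@t=9, P8(miss)}
    N5 x:[11,15] y:[14,20] z:[16,17] -> miss, prune
  N6 x:[-4,19] y:[32,46] z:[32/3,55/3] -> miss, prune

5 AABB tests over nodes [0, 4, 3, 5, 6]; 1 leaf entered; closest P7.

== RESULT ==
5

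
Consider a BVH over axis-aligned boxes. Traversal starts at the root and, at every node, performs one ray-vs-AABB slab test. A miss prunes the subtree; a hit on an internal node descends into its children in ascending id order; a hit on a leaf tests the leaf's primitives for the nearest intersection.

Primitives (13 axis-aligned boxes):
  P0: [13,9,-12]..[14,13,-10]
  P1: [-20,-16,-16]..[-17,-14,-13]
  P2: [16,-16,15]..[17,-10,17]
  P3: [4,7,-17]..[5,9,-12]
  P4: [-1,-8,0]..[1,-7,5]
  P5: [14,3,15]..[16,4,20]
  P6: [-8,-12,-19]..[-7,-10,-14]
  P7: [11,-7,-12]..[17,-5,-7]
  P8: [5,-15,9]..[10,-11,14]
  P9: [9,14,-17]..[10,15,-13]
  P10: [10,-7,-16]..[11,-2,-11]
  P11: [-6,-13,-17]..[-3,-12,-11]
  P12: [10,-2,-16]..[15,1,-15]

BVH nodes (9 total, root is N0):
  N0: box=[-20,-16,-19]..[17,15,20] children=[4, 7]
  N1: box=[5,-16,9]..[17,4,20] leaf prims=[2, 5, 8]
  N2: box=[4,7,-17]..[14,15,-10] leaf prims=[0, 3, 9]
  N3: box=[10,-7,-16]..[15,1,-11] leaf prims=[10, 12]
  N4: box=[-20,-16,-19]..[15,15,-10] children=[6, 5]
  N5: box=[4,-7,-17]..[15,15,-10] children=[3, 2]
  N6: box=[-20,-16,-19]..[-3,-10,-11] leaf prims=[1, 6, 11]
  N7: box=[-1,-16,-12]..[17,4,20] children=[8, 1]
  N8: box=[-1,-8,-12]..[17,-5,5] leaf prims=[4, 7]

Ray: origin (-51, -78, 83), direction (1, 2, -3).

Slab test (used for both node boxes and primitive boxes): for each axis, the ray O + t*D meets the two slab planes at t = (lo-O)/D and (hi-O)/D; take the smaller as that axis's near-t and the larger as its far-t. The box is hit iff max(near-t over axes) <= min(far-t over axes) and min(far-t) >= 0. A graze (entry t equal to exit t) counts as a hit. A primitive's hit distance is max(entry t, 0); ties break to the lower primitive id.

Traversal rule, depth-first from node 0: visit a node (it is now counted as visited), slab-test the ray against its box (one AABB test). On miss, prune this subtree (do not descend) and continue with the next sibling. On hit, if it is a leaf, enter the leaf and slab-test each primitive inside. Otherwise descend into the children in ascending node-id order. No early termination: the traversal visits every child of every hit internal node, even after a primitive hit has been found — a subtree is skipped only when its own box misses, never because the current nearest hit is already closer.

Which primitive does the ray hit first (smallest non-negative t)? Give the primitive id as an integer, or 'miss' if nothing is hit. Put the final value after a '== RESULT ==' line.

Walk:
N0 x:[31,68] y:[31,93/2] z:[21,34] -> hit [31,34], descend [4, 7]
  N4 x:[31,66] y:[31,93/2] z:[31,34] -> hit [31,34], descend [5, 6]
    N5 x:[55,66] y:[71/2,93/2] z:[31,100/3] -> miss, prune
    N6 x:[31,48] y:[31,34] z:[94/3,34] -> hit [94/3,34] leaf, test {P1@t=32, P6(miss), P11(miss)}
  N7 x:[50,68] y:[31,41] z:[21,95/3] -> miss, prune

Visited [0, 4, 5, 6, 7]. Tests: 5 box, 1 leaf. Nearest: P1.

== RESULT ==
1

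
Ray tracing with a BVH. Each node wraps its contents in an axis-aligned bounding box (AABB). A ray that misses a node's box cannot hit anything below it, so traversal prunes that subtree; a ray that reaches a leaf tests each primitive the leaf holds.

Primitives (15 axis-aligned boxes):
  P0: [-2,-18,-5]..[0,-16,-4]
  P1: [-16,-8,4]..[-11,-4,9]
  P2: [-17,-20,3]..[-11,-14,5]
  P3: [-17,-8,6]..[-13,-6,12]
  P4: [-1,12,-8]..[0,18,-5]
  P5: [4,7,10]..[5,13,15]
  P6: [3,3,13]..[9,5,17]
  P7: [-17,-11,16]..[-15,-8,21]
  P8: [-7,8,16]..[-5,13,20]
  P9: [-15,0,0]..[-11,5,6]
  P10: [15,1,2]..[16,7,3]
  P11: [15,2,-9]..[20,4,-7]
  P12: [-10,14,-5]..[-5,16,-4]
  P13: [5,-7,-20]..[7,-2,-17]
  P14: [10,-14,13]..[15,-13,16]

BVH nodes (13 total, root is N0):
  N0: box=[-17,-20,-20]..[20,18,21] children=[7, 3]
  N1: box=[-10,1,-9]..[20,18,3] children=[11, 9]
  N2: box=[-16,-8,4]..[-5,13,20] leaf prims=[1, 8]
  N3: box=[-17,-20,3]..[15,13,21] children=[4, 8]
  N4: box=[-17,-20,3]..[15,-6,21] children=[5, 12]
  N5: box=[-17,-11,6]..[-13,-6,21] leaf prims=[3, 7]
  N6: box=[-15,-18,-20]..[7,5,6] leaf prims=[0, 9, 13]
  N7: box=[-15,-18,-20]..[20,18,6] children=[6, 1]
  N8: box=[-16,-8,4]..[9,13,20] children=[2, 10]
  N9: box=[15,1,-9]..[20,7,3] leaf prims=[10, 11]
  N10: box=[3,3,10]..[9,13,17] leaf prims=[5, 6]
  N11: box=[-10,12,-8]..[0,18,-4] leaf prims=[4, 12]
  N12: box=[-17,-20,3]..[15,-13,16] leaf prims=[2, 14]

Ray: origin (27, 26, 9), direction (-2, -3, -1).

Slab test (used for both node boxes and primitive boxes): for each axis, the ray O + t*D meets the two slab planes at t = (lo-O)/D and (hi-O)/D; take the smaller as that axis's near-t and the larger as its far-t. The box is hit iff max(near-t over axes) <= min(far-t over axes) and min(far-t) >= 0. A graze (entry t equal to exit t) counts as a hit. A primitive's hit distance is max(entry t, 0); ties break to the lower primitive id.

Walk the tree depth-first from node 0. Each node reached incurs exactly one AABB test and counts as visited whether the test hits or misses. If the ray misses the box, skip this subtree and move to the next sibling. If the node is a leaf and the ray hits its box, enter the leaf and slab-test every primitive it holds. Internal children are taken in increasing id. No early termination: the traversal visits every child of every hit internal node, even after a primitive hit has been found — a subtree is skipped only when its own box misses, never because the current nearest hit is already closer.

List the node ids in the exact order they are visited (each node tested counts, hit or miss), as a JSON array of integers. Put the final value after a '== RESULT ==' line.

Traverse from the root:
N0 x:[7/2,22] y:[8/3,46/3] z:[-12,29] -> hit [7/2,46/3], descend [3, 7]
  N3 x:[6,22] y:[13/3,46/3] z:[-12,6] -> hit [6,6], descend [4, 8]
    N4 x:[6,22] y:[32/3,46/3] z:[-12,6] -> miss, prune
    N8 x:[9,43/2] y:[13/3,34/3] z:[-11,5] -> miss, prune
  N7 x:[7/2,21] y:[8/3,44/3] z:[3,29] -> hit [7/2,44/3], descend [1, 6]
    N1 x:[7/2,37/2] y:[8/3,25/3] z:[6,18] -> hit [6,25/3], descend [9, 11]
      N9 x:[7/2,6] y:[19/3,25/3] z:[6,18] -> miss, prune
      N11 x:[27/2,37/2] y:[8/3,14/3] z:[13,17] -> miss, prune
    N6 x:[10,21] y:[7,44/3] z:[3,29] -> hit [10,44/3] leaf, test {P0@t=14, P9(miss), P13(miss)}

order=[0, 3, 4, 8, 7, 1, 9, 11, 6]  |boxes|=9  |leaves|=1  hit=P0

== RESULT ==
[0, 3, 4, 8, 7, 1, 9, 11, 6]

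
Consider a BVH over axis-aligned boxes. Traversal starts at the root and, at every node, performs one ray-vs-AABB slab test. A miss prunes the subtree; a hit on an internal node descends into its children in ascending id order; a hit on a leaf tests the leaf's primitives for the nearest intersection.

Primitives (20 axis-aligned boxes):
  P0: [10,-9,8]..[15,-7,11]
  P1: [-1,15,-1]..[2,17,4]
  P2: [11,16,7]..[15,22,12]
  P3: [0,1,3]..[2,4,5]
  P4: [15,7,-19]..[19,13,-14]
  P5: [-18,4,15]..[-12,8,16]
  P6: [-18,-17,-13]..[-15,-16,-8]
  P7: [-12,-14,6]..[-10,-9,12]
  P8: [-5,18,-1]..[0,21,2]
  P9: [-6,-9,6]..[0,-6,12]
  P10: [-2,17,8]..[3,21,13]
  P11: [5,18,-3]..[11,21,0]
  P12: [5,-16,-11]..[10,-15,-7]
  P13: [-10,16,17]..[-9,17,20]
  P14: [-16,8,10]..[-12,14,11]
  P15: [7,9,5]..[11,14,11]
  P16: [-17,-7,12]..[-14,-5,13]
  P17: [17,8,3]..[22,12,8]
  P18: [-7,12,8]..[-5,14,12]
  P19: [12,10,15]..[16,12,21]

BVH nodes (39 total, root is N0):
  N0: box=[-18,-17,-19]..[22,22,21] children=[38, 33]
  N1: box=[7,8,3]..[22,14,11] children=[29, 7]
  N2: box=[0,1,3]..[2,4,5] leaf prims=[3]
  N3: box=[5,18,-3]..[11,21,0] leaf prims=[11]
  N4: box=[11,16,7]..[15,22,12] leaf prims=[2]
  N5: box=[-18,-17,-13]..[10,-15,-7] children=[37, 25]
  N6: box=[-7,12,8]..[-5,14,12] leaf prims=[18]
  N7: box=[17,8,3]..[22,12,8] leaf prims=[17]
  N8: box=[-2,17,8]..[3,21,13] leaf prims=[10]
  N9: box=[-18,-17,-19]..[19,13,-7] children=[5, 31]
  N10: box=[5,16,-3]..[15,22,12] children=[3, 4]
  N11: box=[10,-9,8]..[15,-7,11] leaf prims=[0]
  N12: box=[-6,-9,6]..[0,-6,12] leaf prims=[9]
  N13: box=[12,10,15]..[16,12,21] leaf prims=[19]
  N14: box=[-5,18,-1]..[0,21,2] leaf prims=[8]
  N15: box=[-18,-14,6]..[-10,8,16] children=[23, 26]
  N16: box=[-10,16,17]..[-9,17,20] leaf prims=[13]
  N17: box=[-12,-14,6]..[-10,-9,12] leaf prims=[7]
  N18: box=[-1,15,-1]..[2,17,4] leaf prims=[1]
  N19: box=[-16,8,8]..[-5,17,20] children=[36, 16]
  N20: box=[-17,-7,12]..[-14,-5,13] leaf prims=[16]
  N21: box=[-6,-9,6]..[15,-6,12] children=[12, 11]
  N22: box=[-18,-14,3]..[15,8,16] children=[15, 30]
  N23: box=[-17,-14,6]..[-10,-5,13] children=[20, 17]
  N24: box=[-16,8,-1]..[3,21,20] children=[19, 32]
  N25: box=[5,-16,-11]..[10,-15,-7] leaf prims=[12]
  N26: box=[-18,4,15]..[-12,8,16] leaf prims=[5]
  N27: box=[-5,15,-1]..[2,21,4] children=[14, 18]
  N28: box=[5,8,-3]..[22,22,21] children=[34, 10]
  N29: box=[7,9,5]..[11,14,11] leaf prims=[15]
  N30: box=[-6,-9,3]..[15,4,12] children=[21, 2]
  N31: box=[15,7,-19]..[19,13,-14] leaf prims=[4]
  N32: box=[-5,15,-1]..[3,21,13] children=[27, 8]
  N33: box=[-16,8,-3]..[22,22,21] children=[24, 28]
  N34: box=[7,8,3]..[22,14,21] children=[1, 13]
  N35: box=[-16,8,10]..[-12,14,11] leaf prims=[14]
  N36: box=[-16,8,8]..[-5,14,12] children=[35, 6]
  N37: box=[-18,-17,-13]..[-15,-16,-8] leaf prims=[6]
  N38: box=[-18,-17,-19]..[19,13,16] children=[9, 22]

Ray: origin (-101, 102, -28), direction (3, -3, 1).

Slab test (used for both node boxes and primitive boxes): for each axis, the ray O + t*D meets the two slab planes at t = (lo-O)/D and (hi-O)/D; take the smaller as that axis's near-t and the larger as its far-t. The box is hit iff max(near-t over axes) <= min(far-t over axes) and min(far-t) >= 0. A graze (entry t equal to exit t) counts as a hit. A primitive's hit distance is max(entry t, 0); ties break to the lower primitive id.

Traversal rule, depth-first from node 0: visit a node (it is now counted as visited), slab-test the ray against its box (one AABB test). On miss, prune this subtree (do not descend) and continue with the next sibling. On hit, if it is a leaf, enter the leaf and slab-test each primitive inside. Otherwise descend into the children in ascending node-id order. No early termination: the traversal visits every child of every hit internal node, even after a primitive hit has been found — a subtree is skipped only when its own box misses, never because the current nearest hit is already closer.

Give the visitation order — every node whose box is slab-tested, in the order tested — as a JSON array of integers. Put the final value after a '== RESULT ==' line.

Traverse from the root:
N0 x:[83/3,41] y:[80/3,119/3] z:[9,49] -> hit [83/3,119/3], descend [33, 38]
  N33 x:[85/3,41] y:[80/3,94/3] z:[25,49] -> hit [85/3,94/3], descend [24, 28]
    N24 x:[85/3,104/3] y:[27,94/3] z:[27,48] -> hit [85/3,94/3], descend [19, 32]
      N19 x:[85/3,32] y:[85/3,94/3] z:[36,48] -> miss, prune
      N32 x:[32,104/3] y:[27,29] z:[27,41] -> miss, prune
    N28 x:[106/3,41] y:[80/3,94/3] z:[25,49] -> miss, prune
  N38 x:[83/3,40] y:[89/3,119/3] z:[9,44] -> hit [89/3,119/3], descend [9, 22]
    N9 x:[83/3,40] y:[89/3,119/3] z:[9,21] -> miss, prune
    N22 x:[83/3,116/3] y:[94/3,116/3] z:[31,44] -> hit [94/3,116/3], descend [15, 30]
      N15 x:[83/3,91/3] y:[94/3,116/3] z:[34,44] -> miss, prune
      N30 x:[95/3,116/3] y:[98/3,37] z:[31,40] -> hit [98/3,37], descend [2, 21]
        N2 x:[101/3,103/3] y:[98/3,101/3] z:[31,33] -> miss, prune
        N21 x:[95/3,116/3] y:[36,37] z:[34,40] -> hit [36,37], descend [11, 12]
          N11 x:[37,116/3] y:[109/3,37] z:[36,39] -> hit [37,37] leaf, test {P0@t=37}
          N12 x:[95/3,101/3] y:[36,37] z:[34,40] -> miss, prune

order=[0, 33, 24, 19, 32, 28, 38, 9, 22, 15, 30, 2, 21, 11, 12]  |boxes|=15  |leaves|=1  hit=P0

== RESULT ==
[0, 33, 24, 19, 32, 28, 38, 9, 22, 15, 30, 2, 21, 11, 12]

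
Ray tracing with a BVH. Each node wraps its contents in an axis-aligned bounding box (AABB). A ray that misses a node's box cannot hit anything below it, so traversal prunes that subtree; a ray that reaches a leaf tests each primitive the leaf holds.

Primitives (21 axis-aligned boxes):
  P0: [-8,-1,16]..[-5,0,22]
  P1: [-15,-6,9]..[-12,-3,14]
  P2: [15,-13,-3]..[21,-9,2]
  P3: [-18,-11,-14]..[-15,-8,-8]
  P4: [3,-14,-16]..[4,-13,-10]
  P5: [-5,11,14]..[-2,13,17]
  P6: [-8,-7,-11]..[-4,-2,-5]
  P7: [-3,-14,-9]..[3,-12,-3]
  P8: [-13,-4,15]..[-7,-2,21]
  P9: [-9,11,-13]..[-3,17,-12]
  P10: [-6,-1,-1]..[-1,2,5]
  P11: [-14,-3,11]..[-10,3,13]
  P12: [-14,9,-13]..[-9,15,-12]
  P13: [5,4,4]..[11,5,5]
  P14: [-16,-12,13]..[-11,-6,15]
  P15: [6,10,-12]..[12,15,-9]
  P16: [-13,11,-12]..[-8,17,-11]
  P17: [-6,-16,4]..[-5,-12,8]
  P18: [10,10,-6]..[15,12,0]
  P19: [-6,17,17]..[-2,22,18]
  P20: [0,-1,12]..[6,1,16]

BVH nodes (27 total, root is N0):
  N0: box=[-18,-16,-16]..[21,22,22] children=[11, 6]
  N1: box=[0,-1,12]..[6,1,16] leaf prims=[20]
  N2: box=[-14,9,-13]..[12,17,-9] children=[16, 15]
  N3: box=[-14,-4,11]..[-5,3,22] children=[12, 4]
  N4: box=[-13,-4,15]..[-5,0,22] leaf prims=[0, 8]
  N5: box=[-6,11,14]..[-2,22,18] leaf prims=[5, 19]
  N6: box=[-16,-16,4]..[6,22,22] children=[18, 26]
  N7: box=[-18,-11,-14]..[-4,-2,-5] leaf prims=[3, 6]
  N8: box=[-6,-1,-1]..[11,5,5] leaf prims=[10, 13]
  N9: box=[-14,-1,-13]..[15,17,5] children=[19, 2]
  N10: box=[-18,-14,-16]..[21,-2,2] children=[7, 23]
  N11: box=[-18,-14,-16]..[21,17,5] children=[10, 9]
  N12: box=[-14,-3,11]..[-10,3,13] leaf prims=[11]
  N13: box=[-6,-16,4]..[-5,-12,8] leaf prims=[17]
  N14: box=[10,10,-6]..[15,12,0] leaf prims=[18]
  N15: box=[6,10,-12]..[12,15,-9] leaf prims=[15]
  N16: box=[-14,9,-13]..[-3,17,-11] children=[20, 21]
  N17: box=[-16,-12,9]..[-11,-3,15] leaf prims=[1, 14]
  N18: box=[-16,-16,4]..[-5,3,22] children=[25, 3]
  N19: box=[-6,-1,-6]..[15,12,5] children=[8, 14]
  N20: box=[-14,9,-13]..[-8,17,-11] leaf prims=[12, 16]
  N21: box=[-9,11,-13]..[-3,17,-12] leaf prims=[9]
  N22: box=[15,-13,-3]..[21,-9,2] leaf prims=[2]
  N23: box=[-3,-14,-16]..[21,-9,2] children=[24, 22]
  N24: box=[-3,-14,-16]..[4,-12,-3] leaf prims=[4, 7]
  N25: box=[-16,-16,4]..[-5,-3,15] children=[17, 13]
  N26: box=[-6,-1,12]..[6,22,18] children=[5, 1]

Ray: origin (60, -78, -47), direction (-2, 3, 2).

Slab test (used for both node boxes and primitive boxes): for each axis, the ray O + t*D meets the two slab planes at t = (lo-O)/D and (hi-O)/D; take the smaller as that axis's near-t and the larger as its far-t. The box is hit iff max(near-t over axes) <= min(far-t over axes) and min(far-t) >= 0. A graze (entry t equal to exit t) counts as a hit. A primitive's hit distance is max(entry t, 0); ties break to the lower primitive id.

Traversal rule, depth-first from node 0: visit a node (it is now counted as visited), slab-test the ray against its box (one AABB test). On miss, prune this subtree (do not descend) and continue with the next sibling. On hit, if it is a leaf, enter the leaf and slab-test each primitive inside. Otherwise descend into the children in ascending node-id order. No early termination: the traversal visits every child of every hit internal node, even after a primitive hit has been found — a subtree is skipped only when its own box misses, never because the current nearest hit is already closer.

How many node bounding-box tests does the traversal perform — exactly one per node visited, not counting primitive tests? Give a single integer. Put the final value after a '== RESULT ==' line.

Trace the traversal:
N0 x:[39/2,39] y:[62/3,100/3] z:[31/2,69/2] -> hit [62/3,100/3], descend [6, 11]
  N6 x:[27,38] y:[62/3,100/3] z:[51/2,69/2] -> hit [27,100/3], descend [18, 26]
    N18 x:[65/2,38] y:[62/3,27] z:[51/2,69/2] -> miss, prune
    N26 x:[27,33] y:[77/3,100/3] z:[59/2,65/2] -> hit [59/2,65/2], descend [1, 5]
      N1 x:[27,30] y:[77/3,79/3] z:[59/2,63/2] -> miss, prune
      N5 x:[31,33] y:[89/3,100/3] z:[61/2,65/2] -> hit [31,65/2] leaf, test {P5(miss), P19@t=32}
  N11 x:[39/2,39] y:[64/3,95/3] z:[31/2,26] -> hit [64/3,26], descend [9, 10]
    N9 x:[45/2,37] y:[77/3,95/3] z:[17,26] -> hit [77/3,26], descend [2, 19]
      N2 x:[24,37] y:[29,95/3] z:[17,19] -> miss, prune
      N19 x:[45/2,33] y:[77/3,30] z:[41/2,26] -> hit [77/3,26], descend [8, 14]
        N8 x:[49/2,33] y:[77/3,83/3] z:[23,26] -> hit [77/3,26] leaf, test {P10(miss), P13(miss)}
        N14 x:[45/2,25] y:[88/3,30] z:[41/2,47/2] -> miss, prune
    N10 x:[39/2,39] y:[64/3,76/3] z:[31/2,49/2] -> hit [64/3,49/2], descend [7, 23]
      N7 x:[32,39] y:[67/3,76/3] z:[33/2,21] -> miss, prune
      N23 x:[39/2,63/2] y:[64/3,23] z:[31/2,49/2] -> hit [64/3,23], descend [22, 24]
        N22 x:[39/2,45/2] y:[65/3,23] z:[22,49/2] -> hit [22,45/2] leaf, test {P2@t=22}
        N24 x:[28,63/2] y:[64/3,22] z:[31/2,22] -> miss, prune

Visited [0, 6, 18, 26, 1, 5, 11, 9, 2, 19, 8, 14, 10, 7, 23, 22, 24]. Tests: 17 box, 3 leaf. Nearest: P2.

== RESULT ==
17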